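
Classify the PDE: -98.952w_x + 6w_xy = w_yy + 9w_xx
Rewriting in standard form: -9w_xx + 6w_xy - w_yy - 98.952w_x = 0. A = -9, B = 6, C = -1. Discriminant B² - 4AC = 0. Since 0 = 0, parabolic.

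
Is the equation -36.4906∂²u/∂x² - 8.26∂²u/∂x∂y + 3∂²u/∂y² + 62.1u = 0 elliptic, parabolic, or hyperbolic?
Computing B² - 4AC with A = -36.4906, B = -8.26, C = 3: discriminant = 506.1148 (positive). Answer: hyperbolic.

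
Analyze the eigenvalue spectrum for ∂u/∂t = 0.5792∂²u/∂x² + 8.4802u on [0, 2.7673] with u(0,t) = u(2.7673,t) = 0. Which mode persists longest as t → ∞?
Eigenvalues: λₙ = 0.5792n²π²/2.7673² - 8.4802.
First three modes:
  n=1: λ₁ = 0.5792π²/2.7673² - 8.4802 ≈ -7.734
  n=2: λ₂ = 2.3168π²/2.7673² - 8.4802 ≈ -5.494
  n=3: λ₃ = 5.2128π²/2.7673² - 8.4802 ≈ -1.762
Since 0.5792π²/2.7673² ≈ 0.746 < 8.4802, λ₁ < 0.
The n=1 mode grows fastest (−λₙ is largest for n=1) → dominates.
Asymptotic: u ~ c₁ sin(πx/2.7673) e^{7.734t} (exponential growth at rate −λ₁ ≈ 7.734).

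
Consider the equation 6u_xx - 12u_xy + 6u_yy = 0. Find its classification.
Parabolic. (A = 6, B = -12, C = 6 gives B² - 4AC = 0.)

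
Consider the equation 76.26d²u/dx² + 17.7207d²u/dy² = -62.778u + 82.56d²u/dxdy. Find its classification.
Rewriting in standard form: 76.26d²u/dx² - 82.56d²u/dxdy + 17.7207d²u/dy² + 62.778u = 0. Hyperbolic. (A = 76.26, B = -82.56, C = 17.7207 gives B² - 4AC = 1410.631272.)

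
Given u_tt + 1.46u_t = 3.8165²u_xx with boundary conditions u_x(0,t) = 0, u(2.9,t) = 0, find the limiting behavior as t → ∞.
u → 0. Damping (γ=1.46) dissipates energy; oscillations decay exponentially.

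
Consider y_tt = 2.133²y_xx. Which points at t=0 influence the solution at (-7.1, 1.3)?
Domain of dependence: [-9.8729, -4.3271]. Signals travel at speed 2.133, so data within |x - -7.1| ≤ 2.133·1.3 = 2.7729 can reach the point.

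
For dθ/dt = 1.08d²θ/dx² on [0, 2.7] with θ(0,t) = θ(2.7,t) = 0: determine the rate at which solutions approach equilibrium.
Eigenvalues: λₙ = 1.08n²π²/2.7².
First three modes:
  n=1: λ₁ = 1.08π²/2.7² ≈ 1.462
  n=2: λ₂ = 4.32π²/2.7² ≈ 5.849 (4× faster decay)
  n=3: λ₃ = 9.72π²/2.7² ≈ 13.159 (9× faster decay)
As t → ∞, higher modes decay exponentially faster. The n=1 mode dominates: θ ~ c₁ sin(πx/2.7) e^{-λ₁t}.
Decay rate: λ₁ = 1.08π²/2.7² ≈ 1.462.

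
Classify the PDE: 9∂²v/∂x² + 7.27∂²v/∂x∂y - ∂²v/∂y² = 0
A = 9, B = 7.27, C = -1. Discriminant B² - 4AC = 88.8529. Since 88.8529 > 0, hyperbolic.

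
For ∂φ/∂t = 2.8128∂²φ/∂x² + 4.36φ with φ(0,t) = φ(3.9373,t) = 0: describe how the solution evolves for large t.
φ grows unboundedly. Reaction dominates diffusion (r=4.36 > κπ²/L²≈1.79); solution grows exponentially.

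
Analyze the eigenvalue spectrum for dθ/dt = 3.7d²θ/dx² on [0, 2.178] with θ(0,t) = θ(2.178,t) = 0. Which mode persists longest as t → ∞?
Eigenvalues: λₙ = 3.7n²π²/2.178².
First three modes:
  n=1: λ₁ = 3.7π²/2.178² ≈ 7.698
  n=2: λ₂ = 14.8π²/2.178² ≈ 30.793 (4× faster decay)
  n=3: λ₃ = 33.3π²/2.178² ≈ 69.283 (9× faster decay)
As t → ∞, higher modes decay exponentially faster. The n=1 mode dominates: θ ~ c₁ sin(πx/2.178) e^{-λ₁t}.
Decay rate: λ₁ = 3.7π²/2.178² ≈ 7.698.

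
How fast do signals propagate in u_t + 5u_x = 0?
Speed = 5. Information travels along x - 5t = const (rightward).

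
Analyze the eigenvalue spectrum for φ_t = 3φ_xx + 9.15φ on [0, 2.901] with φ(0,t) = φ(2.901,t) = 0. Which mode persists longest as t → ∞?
Eigenvalues: λₙ = 3n²π²/2.901² - 9.15.
First three modes:
  n=1: λ₁ = 3π²/2.901² - 9.15 ≈ -5.632
  n=2: λ₂ = 12π²/2.901² - 9.15 ≈ 4.923
  n=3: λ₃ = 27π²/2.901² - 9.15 ≈ 22.514
Since 3π²/2.901² ≈ 3.518 < 9.15, λ₁ < 0.
The n=1 mode grows fastest (−λₙ is largest for n=1) → dominates.
Asymptotic: φ ~ c₁ sin(πx/2.901) e^{5.632t} (exponential growth at rate −λ₁ ≈ 5.632).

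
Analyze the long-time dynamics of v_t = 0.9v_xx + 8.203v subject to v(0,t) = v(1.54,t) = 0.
Long-time behavior: v grows unboundedly. Reaction dominates diffusion (r=8.203 > κπ²/L²≈3.75); solution grows exponentially.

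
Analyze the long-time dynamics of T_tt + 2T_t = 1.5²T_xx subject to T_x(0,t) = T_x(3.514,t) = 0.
Long-time behavior: T → constant (steady state). Damping (γ=2) dissipates the nonconstant modes; with Neumann BCs the spatial average obeys M''+γM'=0 and tends to a finite limit.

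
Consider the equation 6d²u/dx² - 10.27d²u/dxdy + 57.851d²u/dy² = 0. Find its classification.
Elliptic. (A = 6, B = -10.27, C = 57.851 gives B² - 4AC = -1282.9511.)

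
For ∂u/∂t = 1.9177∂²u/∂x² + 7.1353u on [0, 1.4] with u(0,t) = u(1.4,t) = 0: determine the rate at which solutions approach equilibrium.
Eigenvalues: λₙ = 1.9177n²π²/1.4² - 7.1353.
First three modes:
  n=1: λ₁ = 1.9177π²/1.4² - 7.1353 ≈ 2.521
  n=2: λ₂ = 7.6708π²/1.4² - 7.1353 ≈ 31.491
  n=3: λ₃ = 17.2593π²/1.4² - 7.1353 ≈ 79.774
Since 1.9177π²/1.4² ≈ 9.657 > 7.1353, all λₙ > 0.
The n=1 mode decays slowest → dominates as t → ∞.
Asymptotic: u ~ c₁ sin(πx/1.4) e^{-λ₁t} with decay rate λ₁ ≈ 2.521.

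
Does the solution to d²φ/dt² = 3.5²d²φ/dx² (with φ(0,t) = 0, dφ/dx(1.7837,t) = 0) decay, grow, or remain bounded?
φ oscillates (no decay). Energy is conserved; the solution oscillates indefinitely as standing waves.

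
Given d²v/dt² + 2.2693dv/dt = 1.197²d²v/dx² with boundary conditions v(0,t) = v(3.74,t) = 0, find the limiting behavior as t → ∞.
v → 0. Damping (γ=2.2693) dissipates energy; oscillations decay exponentially.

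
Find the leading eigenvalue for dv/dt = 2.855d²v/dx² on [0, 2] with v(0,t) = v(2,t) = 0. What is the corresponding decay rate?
Eigenvalues: λₙ = 2.855n²π²/2².
First three modes:
  n=1: λ₁ = 2.855π²/2² ≈ 7.044
  n=2: λ₂ = 11.42π²/2² ≈ 28.178 (4× faster decay)
  n=3: λ₃ = 25.695π²/2² ≈ 63.4 (9× faster decay)
As t → ∞, higher modes decay exponentially faster. The n=1 mode dominates: v ~ c₁ sin(πx/2) e^{-λ₁t}.
Decay rate: λ₁ = 2.855π²/2² ≈ 7.044.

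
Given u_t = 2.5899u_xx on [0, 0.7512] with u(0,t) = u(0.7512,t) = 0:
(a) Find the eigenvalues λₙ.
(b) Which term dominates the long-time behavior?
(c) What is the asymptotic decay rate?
Eigenvalues: λₙ = 2.5899n²π²/0.7512².
First three modes:
  n=1: λ₁ = 2.5899π²/0.7512² ≈ 45.297
  n=2: λ₂ = 10.3596π²/0.7512² ≈ 181.189 (4× faster decay)
  n=3: λ₃ = 23.3091π²/0.7512² ≈ 407.675 (9× faster decay)
As t → ∞, higher modes decay exponentially faster. The n=1 mode dominates: u ~ c₁ sin(πx/0.7512) e^{-λ₁t}.
Decay rate: λ₁ = 2.5899π²/0.7512² ≈ 45.297.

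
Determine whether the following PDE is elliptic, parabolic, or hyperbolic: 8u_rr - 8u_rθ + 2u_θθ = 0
Coefficients: A = 8, B = -8, C = 2. B² - 4AC = 0, which is zero, so the equation is parabolic.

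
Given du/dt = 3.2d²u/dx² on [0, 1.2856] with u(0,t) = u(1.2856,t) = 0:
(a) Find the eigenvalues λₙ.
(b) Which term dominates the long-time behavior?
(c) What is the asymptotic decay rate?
Eigenvalues: λₙ = 3.2n²π²/1.2856².
First three modes:
  n=1: λ₁ = 3.2π²/1.2856² ≈ 19.109
  n=2: λ₂ = 12.8π²/1.2856² ≈ 76.436 (4× faster decay)
  n=3: λ₃ = 28.8π²/1.2856² ≈ 171.981 (9× faster decay)
As t → ∞, higher modes decay exponentially faster. The n=1 mode dominates: u ~ c₁ sin(πx/1.2856) e^{-λ₁t}.
Decay rate: λ₁ = 3.2π²/1.2856² ≈ 19.109.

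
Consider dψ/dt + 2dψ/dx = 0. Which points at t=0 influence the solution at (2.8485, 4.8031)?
A single point: x = -6.7577. The characteristic through (2.8485, 4.8031) is x - 2t = const, so x = 2.8485 - 2·4.8031 = -6.7577.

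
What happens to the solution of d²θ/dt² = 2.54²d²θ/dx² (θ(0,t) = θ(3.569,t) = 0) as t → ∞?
θ oscillates (no decay). Energy is conserved; the solution oscillates indefinitely as standing waves.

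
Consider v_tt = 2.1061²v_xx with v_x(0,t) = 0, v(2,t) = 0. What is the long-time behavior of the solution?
As t → ∞, v oscillates (no decay). Energy is conserved; the solution oscillates indefinitely as standing waves.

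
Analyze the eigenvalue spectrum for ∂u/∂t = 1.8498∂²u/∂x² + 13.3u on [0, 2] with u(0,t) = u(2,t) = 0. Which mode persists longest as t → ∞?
Eigenvalues: λₙ = 1.8498n²π²/2² - 13.3.
First three modes:
  n=1: λ₁ = 1.8498π²/2² - 13.3 ≈ -8.736
  n=2: λ₂ = 7.3992π²/2² - 13.3 ≈ 4.957
  n=3: λ₃ = 16.6482π²/2² - 13.3 ≈ 27.778
Since 1.8498π²/2² ≈ 4.564 < 13.3, λ₁ < 0.
The n=1 mode grows fastest (−λₙ is largest for n=1) → dominates.
Asymptotic: u ~ c₁ sin(πx/2) e^{8.736t} (exponential growth at rate −λ₁ ≈ 8.736).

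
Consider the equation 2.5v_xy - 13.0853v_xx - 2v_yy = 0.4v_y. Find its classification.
Rewriting in standard form: -13.0853v_xx + 2.5v_xy - 2v_yy - 0.4v_y = 0. Elliptic. (A = -13.0853, B = 2.5, C = -2 gives B² - 4AC = -98.4324.)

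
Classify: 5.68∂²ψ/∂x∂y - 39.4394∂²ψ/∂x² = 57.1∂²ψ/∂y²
Rewriting in standard form: -39.4394∂²ψ/∂x² + 5.68∂²ψ/∂x∂y - 57.1∂²ψ/∂y² = 0. Elliptic (discriminant = -8975.69656).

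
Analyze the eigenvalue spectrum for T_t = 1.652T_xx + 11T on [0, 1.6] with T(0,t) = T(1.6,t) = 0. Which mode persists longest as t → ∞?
Eigenvalues: λₙ = 1.652n²π²/1.6² - 11.
First three modes:
  n=1: λ₁ = 1.652π²/1.6² - 11 ≈ -4.631
  n=2: λ₂ = 6.608π²/1.6² - 11 ≈ 14.476
  n=3: λ₃ = 14.868π²/1.6² - 11 ≈ 46.321
Since 1.652π²/1.6² ≈ 6.369 < 11, λ₁ < 0.
The n=1 mode grows fastest (−λₙ is largest for n=1) → dominates.
Asymptotic: T ~ c₁ sin(πx/1.6) e^{4.631t} (exponential growth at rate −λ₁ ≈ 4.631).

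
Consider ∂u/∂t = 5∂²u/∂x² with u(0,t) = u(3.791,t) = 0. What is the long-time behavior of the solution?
As t → ∞, u → 0. Heat diffuses out through both boundaries.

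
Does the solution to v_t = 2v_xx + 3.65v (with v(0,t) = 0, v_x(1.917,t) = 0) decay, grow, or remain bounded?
v grows unboundedly. Reaction dominates diffusion (r=3.65 > κπ²/(4L²)≈1.34); solution grows exponentially.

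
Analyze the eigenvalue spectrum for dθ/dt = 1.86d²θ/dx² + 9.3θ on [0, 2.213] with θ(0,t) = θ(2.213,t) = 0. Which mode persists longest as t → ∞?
Eigenvalues: λₙ = 1.86n²π²/2.213² - 9.3.
First three modes:
  n=1: λ₁ = 1.86π²/2.213² - 9.3 ≈ -5.552
  n=2: λ₂ = 7.44π²/2.213² - 9.3 ≈ 5.694
  n=3: λ₃ = 16.74π²/2.213² - 9.3 ≈ 24.436
Since 1.86π²/2.213² ≈ 3.748 < 9.3, λ₁ < 0.
The n=1 mode grows fastest (−λₙ is largest for n=1) → dominates.
Asymptotic: θ ~ c₁ sin(πx/2.213) e^{5.552t} (exponential growth at rate −λ₁ ≈ 5.552).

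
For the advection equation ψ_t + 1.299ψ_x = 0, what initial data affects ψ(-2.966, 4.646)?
A single point: x = -9.001154. The characteristic through (-2.966, 4.646) is x - 1.299t = const, so x = -2.966 - 1.299·4.646 = -9.001154.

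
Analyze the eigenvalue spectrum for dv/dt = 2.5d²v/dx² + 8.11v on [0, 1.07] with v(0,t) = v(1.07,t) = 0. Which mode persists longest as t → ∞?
Eigenvalues: λₙ = 2.5n²π²/1.07² - 8.11.
First three modes:
  n=1: λ₁ = 2.5π²/1.07² - 8.11 ≈ 13.441
  n=2: λ₂ = 10π²/1.07² - 8.11 ≈ 78.095
  n=3: λ₃ = 22.5π²/1.07² - 8.11 ≈ 185.851
Since 2.5π²/1.07² ≈ 21.551 > 8.11, all λₙ > 0.
The n=1 mode decays slowest → dominates as t → ∞.
Asymptotic: v ~ c₁ sin(πx/1.07) e^{-λ₁t} with decay rate λ₁ ≈ 13.441.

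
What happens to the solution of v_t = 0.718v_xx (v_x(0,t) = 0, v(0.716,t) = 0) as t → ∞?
v → 0. Heat escapes through the Dirichlet boundary.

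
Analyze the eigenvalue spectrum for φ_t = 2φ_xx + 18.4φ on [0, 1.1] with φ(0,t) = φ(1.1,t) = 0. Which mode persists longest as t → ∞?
Eigenvalues: λₙ = 2n²π²/1.1² - 18.4.
First three modes:
  n=1: λ₁ = 2π²/1.1² - 18.4 ≈ -2.087
  n=2: λ₂ = 8π²/1.1² - 18.4 ≈ 46.854
  n=3: λ₃ = 18π²/1.1² - 18.4 ≈ 128.421
Since 2π²/1.1² ≈ 16.313 < 18.4, λ₁ < 0.
The n=1 mode grows fastest (−λₙ is largest for n=1) → dominates.
Asymptotic: φ ~ c₁ sin(πx/1.1) e^{2.087t} (exponential growth at rate −λ₁ ≈ 2.087).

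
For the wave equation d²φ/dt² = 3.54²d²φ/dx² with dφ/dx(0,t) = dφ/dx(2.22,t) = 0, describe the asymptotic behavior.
φ oscillates about a mean that drifts linearly in t (generically unbounded; no decay). There is no damping, so the nonconstant modes persist as standing waves (energy conserved, no decay). But with Neumann conditions at both ends the constant mode has eigenvalue 0: the spatial mean M(t) of φ satisfies M'' = 0, so M(t) = M(0) + M'(0)·t. Unless the initial velocity has zero mean (∫φ_t(x,0)dx = 0), the solution grows linearly in t (unbounded, though not exponentially); if it does have zero mean, the solution stays bounded and simply oscillates.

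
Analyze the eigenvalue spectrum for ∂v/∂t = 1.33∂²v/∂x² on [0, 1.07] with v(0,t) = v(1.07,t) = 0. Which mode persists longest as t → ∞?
Eigenvalues: λₙ = 1.33n²π²/1.07².
First three modes:
  n=1: λ₁ = 1.33π²/1.07² ≈ 11.465
  n=2: λ₂ = 5.32π²/1.07² ≈ 45.861 (4× faster decay)
  n=3: λ₃ = 11.97π²/1.07² ≈ 103.187 (9× faster decay)
As t → ∞, higher modes decay exponentially faster. The n=1 mode dominates: v ~ c₁ sin(πx/1.07) e^{-λ₁t}.
Decay rate: λ₁ = 1.33π²/1.07² ≈ 11.465.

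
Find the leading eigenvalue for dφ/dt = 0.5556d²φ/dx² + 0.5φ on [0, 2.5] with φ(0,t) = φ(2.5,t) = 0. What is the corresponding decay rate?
Eigenvalues: λₙ = 0.5556n²π²/2.5² - 0.5.
First three modes:
  n=1: λ₁ = 0.5556π²/2.5² - 0.5 ≈ 0.377
  n=2: λ₂ = 2.2224π²/2.5² - 0.5 ≈ 3.009
  n=3: λ₃ = 5.0004π²/2.5² - 0.5 ≈ 7.396
Since 0.5556π²/2.5² ≈ 0.877 > 0.5, all λₙ > 0.
The n=1 mode decays slowest → dominates as t → ∞.
Asymptotic: φ ~ c₁ sin(πx/2.5) e^{-λ₁t} with decay rate λ₁ ≈ 0.377.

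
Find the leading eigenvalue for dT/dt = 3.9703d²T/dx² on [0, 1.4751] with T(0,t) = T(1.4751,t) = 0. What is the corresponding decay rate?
Eigenvalues: λₙ = 3.9703n²π²/1.4751².
First three modes:
  n=1: λ₁ = 3.9703π²/1.4751² ≈ 18.009
  n=2: λ₂ = 15.8812π²/1.4751² ≈ 72.034 (4× faster decay)
  n=3: λ₃ = 35.7327π²/1.4751² ≈ 162.077 (9× faster decay)
As t → ∞, higher modes decay exponentially faster. The n=1 mode dominates: T ~ c₁ sin(πx/1.4751) e^{-λ₁t}.
Decay rate: λ₁ = 3.9703π²/1.4751² ≈ 18.009.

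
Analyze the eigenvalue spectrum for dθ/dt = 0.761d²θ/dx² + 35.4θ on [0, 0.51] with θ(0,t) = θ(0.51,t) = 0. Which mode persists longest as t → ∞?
Eigenvalues: λₙ = 0.761n²π²/0.51² - 35.4.
First three modes:
  n=1: λ₁ = 0.761π²/0.51² - 35.4 ≈ -6.524
  n=2: λ₂ = 3.044π²/0.51² - 35.4 ≈ 80.106
  n=3: λ₃ = 6.849π²/0.51² - 35.4 ≈ 224.488
Since 0.761π²/0.51² ≈ 28.876 < 35.4, λ₁ < 0.
The n=1 mode grows fastest (−λₙ is largest for n=1) → dominates.
Asymptotic: θ ~ c₁ sin(πx/0.51) e^{6.524t} (exponential growth at rate −λ₁ ≈ 6.524).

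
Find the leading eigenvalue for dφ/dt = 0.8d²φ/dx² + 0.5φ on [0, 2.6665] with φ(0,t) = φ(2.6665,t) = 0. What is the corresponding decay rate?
Eigenvalues: λₙ = 0.8n²π²/2.6665² - 0.5.
First three modes:
  n=1: λ₁ = 0.8π²/2.6665² - 0.5 ≈ 0.61
  n=2: λ₂ = 3.2π²/2.6665² - 0.5 ≈ 3.942
  n=3: λ₃ = 7.2π²/2.6665² - 0.5 ≈ 9.494
Since 0.8π²/2.6665² ≈ 1.11 > 0.5, all λₙ > 0.
The n=1 mode decays slowest → dominates as t → ∞.
Asymptotic: φ ~ c₁ sin(πx/2.6665) e^{-λ₁t} with decay rate λ₁ ≈ 0.61.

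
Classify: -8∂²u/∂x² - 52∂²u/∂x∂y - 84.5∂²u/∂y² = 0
Parabolic (discriminant = 0).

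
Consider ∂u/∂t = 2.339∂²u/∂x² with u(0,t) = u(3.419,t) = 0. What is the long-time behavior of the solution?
As t → ∞, u → 0. Heat diffuses out through both boundaries.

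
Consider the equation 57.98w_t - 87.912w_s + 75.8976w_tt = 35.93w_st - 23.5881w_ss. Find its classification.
Rewriting in standard form: 23.5881w_ss - 35.93w_st + 75.8976w_tt - 87.912w_s + 57.98w_t = 0. Elliptic. (A = 23.5881, B = -35.93, C = 75.8976 gives B² - 4AC = -5870.15581424.)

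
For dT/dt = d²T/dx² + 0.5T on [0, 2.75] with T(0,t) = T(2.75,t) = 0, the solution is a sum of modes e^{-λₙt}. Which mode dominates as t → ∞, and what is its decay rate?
Eigenvalues: λₙ = n²π²/2.75² - 0.5.
First three modes:
  n=1: λ₁ = π²/2.75² - 0.5 ≈ 0.805
  n=2: λ₂ = 4π²/2.75² - 0.5 ≈ 4.72
  n=3: λ₃ = 9π²/2.75² - 0.5 ≈ 11.246
Since π²/2.75² ≈ 1.305 > 0.5, all λₙ > 0.
The n=1 mode decays slowest → dominates as t → ∞.
Asymptotic: T ~ c₁ sin(πx/2.75) e^{-λ₁t} with decay rate λ₁ ≈ 0.805.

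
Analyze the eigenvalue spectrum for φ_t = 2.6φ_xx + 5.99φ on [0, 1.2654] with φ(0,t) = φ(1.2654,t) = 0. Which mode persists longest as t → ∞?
Eigenvalues: λₙ = 2.6n²π²/1.2654² - 5.99.
First three modes:
  n=1: λ₁ = 2.6π²/1.2654² - 5.99 ≈ 10.036
  n=2: λ₂ = 10.4π²/1.2654² - 5.99 ≈ 58.113
  n=3: λ₃ = 23.4π²/1.2654² - 5.99 ≈ 138.241
Since 2.6π²/1.2654² ≈ 16.026 > 5.99, all λₙ > 0.
The n=1 mode decays slowest → dominates as t → ∞.
Asymptotic: φ ~ c₁ sin(πx/1.2654) e^{-λ₁t} with decay rate λ₁ ≈ 10.036.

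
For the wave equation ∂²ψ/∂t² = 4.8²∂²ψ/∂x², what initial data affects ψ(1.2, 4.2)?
Domain of dependence: [-18.96, 21.36]. Signals travel at speed 4.8, so data within |x - 1.2| ≤ 4.8·4.2 = 20.16 can reach the point.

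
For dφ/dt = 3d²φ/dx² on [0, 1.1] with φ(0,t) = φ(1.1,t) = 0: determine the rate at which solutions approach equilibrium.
Eigenvalues: λₙ = 3n²π²/1.1².
First three modes:
  n=1: λ₁ = 3π²/1.1² ≈ 24.47
  n=2: λ₂ = 12π²/1.1² ≈ 97.88 (4× faster decay)
  n=3: λ₃ = 27π²/1.1² ≈ 220.231 (9× faster decay)
As t → ∞, higher modes decay exponentially faster. The n=1 mode dominates: φ ~ c₁ sin(πx/1.1) e^{-λ₁t}.
Decay rate: λ₁ = 3π²/1.1² ≈ 24.47.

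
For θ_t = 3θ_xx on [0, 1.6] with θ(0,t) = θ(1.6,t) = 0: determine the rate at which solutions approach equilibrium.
Eigenvalues: λₙ = 3n²π²/1.6².
First three modes:
  n=1: λ₁ = 3π²/1.6² ≈ 11.566
  n=2: λ₂ = 12π²/1.6² ≈ 46.264 (4× faster decay)
  n=3: λ₃ = 27π²/1.6² ≈ 104.093 (9× faster decay)
As t → ∞, higher modes decay exponentially faster. The n=1 mode dominates: θ ~ c₁ sin(πx/1.6) e^{-λ₁t}.
Decay rate: λ₁ = 3π²/1.6² ≈ 11.566.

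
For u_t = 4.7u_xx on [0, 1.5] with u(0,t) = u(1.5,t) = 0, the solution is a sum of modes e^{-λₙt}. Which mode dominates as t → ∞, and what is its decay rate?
Eigenvalues: λₙ = 4.7n²π²/1.5².
First three modes:
  n=1: λ₁ = 4.7π²/1.5² ≈ 20.617
  n=2: λ₂ = 18.8π²/1.5² ≈ 82.466 (4× faster decay)
  n=3: λ₃ = 42.3π²/1.5² ≈ 185.549 (9× faster decay)
As t → ∞, higher modes decay exponentially faster. The n=1 mode dominates: u ~ c₁ sin(πx/1.5) e^{-λ₁t}.
Decay rate: λ₁ = 4.7π²/1.5² ≈ 20.617.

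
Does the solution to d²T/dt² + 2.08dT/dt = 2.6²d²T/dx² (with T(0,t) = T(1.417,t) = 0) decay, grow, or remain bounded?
T → 0. Damping (γ=2.08) dissipates energy; oscillations decay exponentially.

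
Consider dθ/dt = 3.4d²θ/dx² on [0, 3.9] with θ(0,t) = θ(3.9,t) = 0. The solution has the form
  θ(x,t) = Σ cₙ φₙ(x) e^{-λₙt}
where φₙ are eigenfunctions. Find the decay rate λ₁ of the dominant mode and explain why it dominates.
Eigenvalues: λₙ = 3.4n²π²/3.9².
First three modes:
  n=1: λ₁ = 3.4π²/3.9² ≈ 2.206
  n=2: λ₂ = 13.6π²/3.9² ≈ 8.825 (4× faster decay)
  n=3: λ₃ = 30.6π²/3.9² ≈ 19.856 (9× faster decay)
As t → ∞, higher modes decay exponentially faster. The n=1 mode dominates: θ ~ c₁ sin(πx/3.9) e^{-λ₁t}.
Decay rate: λ₁ = 3.4π²/3.9² ≈ 2.206.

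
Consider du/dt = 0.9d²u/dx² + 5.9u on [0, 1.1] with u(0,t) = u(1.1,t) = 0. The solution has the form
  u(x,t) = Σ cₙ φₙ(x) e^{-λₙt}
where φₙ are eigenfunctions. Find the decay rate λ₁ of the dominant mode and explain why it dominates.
Eigenvalues: λₙ = 0.9n²π²/1.1² - 5.9.
First three modes:
  n=1: λ₁ = 0.9π²/1.1² - 5.9 ≈ 1.441
  n=2: λ₂ = 3.6π²/1.1² - 5.9 ≈ 23.464
  n=3: λ₃ = 8.1π²/1.1² - 5.9 ≈ 60.169
Since 0.9π²/1.1² ≈ 7.341 > 5.9, all λₙ > 0.
The n=1 mode decays slowest → dominates as t → ∞.
Asymptotic: u ~ c₁ sin(πx/1.1) e^{-λ₁t} with decay rate λ₁ ≈ 1.441.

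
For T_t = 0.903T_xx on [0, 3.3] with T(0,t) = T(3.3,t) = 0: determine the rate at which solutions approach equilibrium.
Eigenvalues: λₙ = 0.903n²π²/3.3².
First three modes:
  n=1: λ₁ = 0.903π²/3.3² ≈ 0.818
  n=2: λ₂ = 3.612π²/3.3² ≈ 3.274 (4× faster decay)
  n=3: λ₃ = 8.127π²/3.3² ≈ 7.365 (9× faster decay)
As t → ∞, higher modes decay exponentially faster. The n=1 mode dominates: T ~ c₁ sin(πx/3.3) e^{-λ₁t}.
Decay rate: λ₁ = 0.903π²/3.3² ≈ 0.818.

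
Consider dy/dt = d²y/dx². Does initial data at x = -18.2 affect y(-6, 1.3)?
Yes, for any finite x. The heat equation has infinite propagation speed, so all initial data affects all points at any t > 0.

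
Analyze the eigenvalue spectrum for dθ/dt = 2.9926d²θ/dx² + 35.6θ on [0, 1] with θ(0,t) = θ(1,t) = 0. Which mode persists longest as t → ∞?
Eigenvalues: λₙ = 2.9926n²π²/1² - 35.6.
First three modes:
  n=1: λ₁ = 2.9926π² - 35.6 ≈ -6.064
  n=2: λ₂ = 11.9704π² - 35.6 ≈ 82.543
  n=3: λ₃ = 26.9334π² - 35.6 ≈ 230.222
Since 2.9926π² ≈ 29.536 < 35.6, λ₁ < 0.
The n=1 mode grows fastest (−λₙ is largest for n=1) → dominates.
Asymptotic: θ ~ c₁ sin(πx/1) e^{6.064t} (exponential growth at rate −λ₁ ≈ 6.064).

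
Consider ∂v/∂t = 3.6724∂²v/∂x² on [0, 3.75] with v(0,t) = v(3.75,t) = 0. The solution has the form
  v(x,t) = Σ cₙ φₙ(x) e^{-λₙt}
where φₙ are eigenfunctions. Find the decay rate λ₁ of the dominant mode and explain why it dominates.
Eigenvalues: λₙ = 3.6724n²π²/3.75².
First three modes:
  n=1: λ₁ = 3.6724π²/3.75² ≈ 2.577
  n=2: λ₂ = 14.6896π²/3.75² ≈ 10.31 (4× faster decay)
  n=3: λ₃ = 33.0516π²/3.75² ≈ 23.197 (9× faster decay)
As t → ∞, higher modes decay exponentially faster. The n=1 mode dominates: v ~ c₁ sin(πx/3.75) e^{-λ₁t}.
Decay rate: λ₁ = 3.6724π²/3.75² ≈ 2.577.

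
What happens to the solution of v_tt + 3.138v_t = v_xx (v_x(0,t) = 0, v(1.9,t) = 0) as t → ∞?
v → 0. Damping (γ=3.138) dissipates energy; oscillations decay exponentially.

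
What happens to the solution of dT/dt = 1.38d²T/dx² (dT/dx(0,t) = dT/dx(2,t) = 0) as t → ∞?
T → constant (steady state). Heat is conserved (no flux at boundaries); solution approaches the spatial average.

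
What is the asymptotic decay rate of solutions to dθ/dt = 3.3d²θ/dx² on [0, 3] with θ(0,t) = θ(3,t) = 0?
Eigenvalues: λₙ = 3.3n²π²/3².
First three modes:
  n=1: λ₁ = 3.3π²/3² ≈ 3.619
  n=2: λ₂ = 13.2π²/3² ≈ 14.475 (4× faster decay)
  n=3: λ₃ = 29.7π²/3² ≈ 32.57 (9× faster decay)
As t → ∞, higher modes decay exponentially faster. The n=1 mode dominates: θ ~ c₁ sin(πx/3) e^{-λ₁t}.
Decay rate: λ₁ = 3.3π²/3² ≈ 3.619.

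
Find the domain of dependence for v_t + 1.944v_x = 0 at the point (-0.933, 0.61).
A single point: x = -2.11884. The characteristic through (-0.933, 0.61) is x - 1.944t = const, so x = -0.933 - 1.944·0.61 = -2.11884.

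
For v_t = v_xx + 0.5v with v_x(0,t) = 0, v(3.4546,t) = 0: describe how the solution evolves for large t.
v grows unboundedly. Reaction dominates diffusion (r=0.5 > κπ²/(4L²)≈0.21); solution grows exponentially.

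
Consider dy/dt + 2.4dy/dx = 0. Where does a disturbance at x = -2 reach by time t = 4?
At x = 7.6. The characteristic carries data from (-2, 0) to (7.6, 4).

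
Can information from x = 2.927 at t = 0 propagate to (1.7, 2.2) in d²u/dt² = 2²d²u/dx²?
Yes. The domain of dependence is [-2.7, 6.1], and 2.927 ∈ [-2.7, 6.1].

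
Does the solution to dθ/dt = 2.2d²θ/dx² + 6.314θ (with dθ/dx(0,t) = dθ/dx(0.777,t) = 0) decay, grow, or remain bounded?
θ grows unboundedly. With Neumann BCs the constant mode has diffusion eigenvalue 0, so any r > 0 makes it grow like e^(6.314t); solution grows exponentially.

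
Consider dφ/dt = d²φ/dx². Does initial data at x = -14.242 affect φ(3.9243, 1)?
Yes, for any finite x. The heat equation has infinite propagation speed, so all initial data affects all points at any t > 0.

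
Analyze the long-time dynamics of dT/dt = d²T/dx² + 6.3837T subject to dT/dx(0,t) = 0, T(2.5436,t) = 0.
Long-time behavior: T grows unboundedly. Reaction dominates diffusion (r=6.3837 > κπ²/(4L²)≈0.38); solution grows exponentially.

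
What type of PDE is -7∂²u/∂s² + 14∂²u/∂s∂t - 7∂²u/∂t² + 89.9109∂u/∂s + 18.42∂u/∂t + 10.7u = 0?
With A = -7, B = 14, C = -7, the discriminant is 0. This is a parabolic PDE.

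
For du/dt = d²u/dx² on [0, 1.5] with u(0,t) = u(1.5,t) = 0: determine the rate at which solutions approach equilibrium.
Eigenvalues: λₙ = n²π²/1.5².
First three modes:
  n=1: λ₁ = π²/1.5² ≈ 4.386
  n=2: λ₂ = 4π²/1.5² ≈ 17.546 (4× faster decay)
  n=3: λ₃ = 9π²/1.5² ≈ 39.478 (9× faster decay)
As t → ∞, higher modes decay exponentially faster. The n=1 mode dominates: u ~ c₁ sin(πx/1.5) e^{-λ₁t}.
Decay rate: λ₁ = π²/1.5² ≈ 4.386.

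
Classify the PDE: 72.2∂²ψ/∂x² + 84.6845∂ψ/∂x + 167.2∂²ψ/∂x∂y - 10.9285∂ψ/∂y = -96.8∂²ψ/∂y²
Rewriting in standard form: 72.2∂²ψ/∂x² + 167.2∂²ψ/∂x∂y + 96.8∂²ψ/∂y² + 84.6845∂ψ/∂x - 10.9285∂ψ/∂y = 0. A = 72.2, B = 167.2, C = 96.8. Discriminant B² - 4AC = 0. Since 0 = 0, parabolic.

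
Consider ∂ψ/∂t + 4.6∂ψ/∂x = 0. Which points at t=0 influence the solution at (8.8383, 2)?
A single point: x = -0.3617. The characteristic through (8.8383, 2) is x - 4.6t = const, so x = 8.8383 - 4.6·2 = -0.3617.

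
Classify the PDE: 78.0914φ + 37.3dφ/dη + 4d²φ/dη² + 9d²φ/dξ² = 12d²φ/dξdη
Rewriting in standard form: 9d²φ/dξ² - 12d²φ/dξdη + 4d²φ/dη² + 37.3dφ/dη + 78.0914φ = 0. A = 9, B = -12, C = 4. Discriminant B² - 4AC = 0. Since 0 = 0, parabolic.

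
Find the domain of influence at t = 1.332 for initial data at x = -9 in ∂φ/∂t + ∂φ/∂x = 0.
At x = -7.668. The characteristic carries data from (-9, 0) to (-7.668, 1.332).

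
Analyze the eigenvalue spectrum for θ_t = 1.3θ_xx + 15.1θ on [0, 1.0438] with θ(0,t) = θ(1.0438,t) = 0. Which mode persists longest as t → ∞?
Eigenvalues: λₙ = 1.3n²π²/1.0438² - 15.1.
First three modes:
  n=1: λ₁ = 1.3π²/1.0438² - 15.1 ≈ -3.324
  n=2: λ₂ = 5.2π²/1.0438² - 15.1 ≈ 32.005
  n=3: λ₃ = 11.7π²/1.0438² - 15.1 ≈ 90.887
Since 1.3π²/1.0438² ≈ 11.776 < 15.1, λ₁ < 0.
The n=1 mode grows fastest (−λₙ is largest for n=1) → dominates.
Asymptotic: θ ~ c₁ sin(πx/1.0438) e^{3.324t} (exponential growth at rate −λ₁ ≈ 3.324).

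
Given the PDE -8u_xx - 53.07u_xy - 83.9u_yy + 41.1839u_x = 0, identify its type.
The second-order coefficients are A = -8, B = -53.07, C = -83.9. Since B² - 4AC = 131.6249 > 0, this is a hyperbolic PDE.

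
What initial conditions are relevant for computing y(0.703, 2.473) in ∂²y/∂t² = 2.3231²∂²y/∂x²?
Domain of dependence: [-5.0420263, 6.4480263]. Signals travel at speed 2.3231, so data within |x - 0.703| ≤ 2.3231·2.473 = 5.7450263 can reach the point.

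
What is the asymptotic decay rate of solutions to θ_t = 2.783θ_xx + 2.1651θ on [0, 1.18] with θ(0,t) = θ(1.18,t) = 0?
Eigenvalues: λₙ = 2.783n²π²/1.18² - 2.1651.
First three modes:
  n=1: λ₁ = 2.783π²/1.18² - 2.1651 ≈ 17.561
  n=2: λ₂ = 11.132π²/1.18² - 2.1651 ≈ 76.741
  n=3: λ₃ = 25.047π²/1.18² - 2.1651 ≈ 175.373
Since 2.783π²/1.18² ≈ 19.726 > 2.1651, all λₙ > 0.
The n=1 mode decays slowest → dominates as t → ∞.
Asymptotic: θ ~ c₁ sin(πx/1.18) e^{-λ₁t} with decay rate λ₁ ≈ 17.561.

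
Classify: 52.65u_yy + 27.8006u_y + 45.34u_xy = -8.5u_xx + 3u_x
Rewriting in standard form: 8.5u_xx + 45.34u_xy + 52.65u_yy - 3u_x + 27.8006u_y = 0. Hyperbolic (discriminant = 265.6156).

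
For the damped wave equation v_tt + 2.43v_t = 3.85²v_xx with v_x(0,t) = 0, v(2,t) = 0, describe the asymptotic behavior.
v → 0. Damping (γ=2.43) dissipates energy; oscillations decay exponentially.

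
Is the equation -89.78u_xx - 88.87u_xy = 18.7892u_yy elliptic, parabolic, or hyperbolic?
Rewriting in standard form: -89.78u_xx - 88.87u_xy - 18.7892u_yy = 0. Computing B² - 4AC with A = -89.78, B = -88.87, C = -18.7892: discriminant = 1150.299396 (positive). Answer: hyperbolic.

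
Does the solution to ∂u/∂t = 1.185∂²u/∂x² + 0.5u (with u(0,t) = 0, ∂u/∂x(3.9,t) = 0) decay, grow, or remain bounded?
u grows unboundedly. Reaction dominates diffusion (r=0.5 > κπ²/(4L²)≈0.19); solution grows exponentially.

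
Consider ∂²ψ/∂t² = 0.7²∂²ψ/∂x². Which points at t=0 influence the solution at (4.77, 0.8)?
Domain of dependence: [4.21, 5.33]. Signals travel at speed 0.7, so data within |x - 4.77| ≤ 0.7·0.8 = 0.56 can reach the point.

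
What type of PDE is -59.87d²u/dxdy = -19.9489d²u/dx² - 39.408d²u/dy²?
Rewriting in standard form: 19.9489d²u/dx² - 59.87d²u/dxdy + 39.408d²u/dy² = 0. With A = 19.9489, B = -59.87, C = 39.408, the discriminant is 439.8318952. This is a hyperbolic PDE.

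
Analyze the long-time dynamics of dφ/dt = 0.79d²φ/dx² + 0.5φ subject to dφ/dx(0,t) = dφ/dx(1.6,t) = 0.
Long-time behavior: φ grows unboundedly. With Neumann BCs the constant mode has diffusion eigenvalue 0, so any r > 0 makes it grow like e^(0.5t); solution grows exponentially.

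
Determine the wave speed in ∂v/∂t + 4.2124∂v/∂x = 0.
Speed = 4.2124. Information travels along x - 4.2124t = const (rightward).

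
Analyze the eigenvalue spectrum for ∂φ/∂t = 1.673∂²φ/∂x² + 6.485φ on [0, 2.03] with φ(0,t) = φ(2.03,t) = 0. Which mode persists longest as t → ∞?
Eigenvalues: λₙ = 1.673n²π²/2.03² - 6.485.
First three modes:
  n=1: λ₁ = 1.673π²/2.03² - 6.485 ≈ -2.478
  n=2: λ₂ = 6.692π²/2.03² - 6.485 ≈ 9.542
  n=3: λ₃ = 15.057π²/2.03² - 6.485 ≈ 29.577
Since 1.673π²/2.03² ≈ 4.007 < 6.485, λ₁ < 0.
The n=1 mode grows fastest (−λₙ is largest for n=1) → dominates.
Asymptotic: φ ~ c₁ sin(πx/2.03) e^{2.478t} (exponential growth at rate −λ₁ ≈ 2.478).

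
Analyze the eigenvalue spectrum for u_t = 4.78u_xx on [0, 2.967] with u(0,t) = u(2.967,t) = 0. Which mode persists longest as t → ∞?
Eigenvalues: λₙ = 4.78n²π²/2.967².
First three modes:
  n=1: λ₁ = 4.78π²/2.967² ≈ 5.359
  n=2: λ₂ = 19.12π²/2.967² ≈ 21.436 (4× faster decay)
  n=3: λ₃ = 43.02π²/2.967² ≈ 48.232 (9× faster decay)
As t → ∞, higher modes decay exponentially faster. The n=1 mode dominates: u ~ c₁ sin(πx/2.967) e^{-λ₁t}.
Decay rate: λ₁ = 4.78π²/2.967² ≈ 5.359.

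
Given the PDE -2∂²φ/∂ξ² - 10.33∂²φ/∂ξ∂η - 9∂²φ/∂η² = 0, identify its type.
The second-order coefficients are A = -2, B = -10.33, C = -9. Since B² - 4AC = 34.7089 > 0, this is a hyperbolic PDE.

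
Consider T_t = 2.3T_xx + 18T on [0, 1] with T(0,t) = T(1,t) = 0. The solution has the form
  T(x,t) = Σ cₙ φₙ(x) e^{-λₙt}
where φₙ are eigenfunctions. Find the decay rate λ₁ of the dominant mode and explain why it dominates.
Eigenvalues: λₙ = 2.3n²π²/1² - 18.
First three modes:
  n=1: λ₁ = 2.3π² - 18 ≈ 4.7
  n=2: λ₂ = 9.2π² - 18 ≈ 72.8
  n=3: λ₃ = 20.7π² - 18 ≈ 186.301
Since 2.3π² ≈ 22.7 > 18, all λₙ > 0.
The n=1 mode decays slowest → dominates as t → ∞.
Asymptotic: T ~ c₁ sin(πx/1) e^{-λ₁t} with decay rate λ₁ ≈ 4.7.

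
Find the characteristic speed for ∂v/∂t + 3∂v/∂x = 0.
Speed = 3. Information travels along x - 3t = const (rightward).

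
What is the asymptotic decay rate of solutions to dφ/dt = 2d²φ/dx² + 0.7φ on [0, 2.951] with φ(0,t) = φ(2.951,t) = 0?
Eigenvalues: λₙ = 2n²π²/2.951² - 0.7.
First three modes:
  n=1: λ₁ = 2π²/2.951² - 0.7 ≈ 1.567
  n=2: λ₂ = 8π²/2.951² - 0.7 ≈ 8.367
  n=3: λ₃ = 18π²/2.951² - 0.7 ≈ 19.7
Since 2π²/2.951² ≈ 2.267 > 0.7, all λₙ > 0.
The n=1 mode decays slowest → dominates as t → ∞.
Asymptotic: φ ~ c₁ sin(πx/2.951) e^{-λ₁t} with decay rate λ₁ ≈ 1.567.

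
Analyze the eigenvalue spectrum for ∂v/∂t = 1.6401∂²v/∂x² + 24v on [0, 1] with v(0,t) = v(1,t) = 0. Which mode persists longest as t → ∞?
Eigenvalues: λₙ = 1.6401n²π²/1² - 24.
First three modes:
  n=1: λ₁ = 1.6401π² - 24 ≈ -7.813
  n=2: λ₂ = 6.5604π² - 24 ≈ 40.749
  n=3: λ₃ = 14.7609π² - 24 ≈ 121.684
Since 1.6401π² ≈ 16.187 < 24, λ₁ < 0.
The n=1 mode grows fastest (−λₙ is largest for n=1) → dominates.
Asymptotic: v ~ c₁ sin(πx/1) e^{7.813t} (exponential growth at rate −λ₁ ≈ 7.813).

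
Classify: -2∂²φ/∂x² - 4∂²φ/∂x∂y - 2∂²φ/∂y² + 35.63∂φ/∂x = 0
Parabolic (discriminant = 0).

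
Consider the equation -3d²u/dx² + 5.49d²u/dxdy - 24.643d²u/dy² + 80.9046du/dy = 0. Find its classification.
Elliptic. (A = -3, B = 5.49, C = -24.643 gives B² - 4AC = -265.5759.)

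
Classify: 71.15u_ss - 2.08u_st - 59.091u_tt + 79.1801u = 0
Hyperbolic (discriminant = 16821.625).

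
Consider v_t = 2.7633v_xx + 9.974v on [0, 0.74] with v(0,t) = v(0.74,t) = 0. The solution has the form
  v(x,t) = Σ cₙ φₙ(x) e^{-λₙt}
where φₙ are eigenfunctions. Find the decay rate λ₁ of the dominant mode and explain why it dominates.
Eigenvalues: λₙ = 2.7633n²π²/0.74² - 9.974.
First three modes:
  n=1: λ₁ = 2.7633π²/0.74² - 9.974 ≈ 39.83
  n=2: λ₂ = 11.0532π²/0.74² - 9.974 ≈ 189.242
  n=3: λ₃ = 24.8697π²/0.74² - 9.974 ≈ 438.262
Since 2.7633π²/0.74² ≈ 49.804 > 9.974, all λₙ > 0.
The n=1 mode decays slowest → dominates as t → ∞.
Asymptotic: v ~ c₁ sin(πx/0.74) e^{-λ₁t} with decay rate λ₁ ≈ 39.83.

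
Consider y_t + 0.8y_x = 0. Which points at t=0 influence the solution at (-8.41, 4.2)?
A single point: x = -11.77. The characteristic through (-8.41, 4.2) is x - 0.8t = const, so x = -8.41 - 0.8·4.2 = -11.77.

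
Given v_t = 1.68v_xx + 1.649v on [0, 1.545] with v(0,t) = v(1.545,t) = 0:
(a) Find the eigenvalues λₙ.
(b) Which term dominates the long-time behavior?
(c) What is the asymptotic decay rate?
Eigenvalues: λₙ = 1.68n²π²/1.545² - 1.649.
First three modes:
  n=1: λ₁ = 1.68π²/1.545² - 1.649 ≈ 5.297
  n=2: λ₂ = 6.72π²/1.545² - 1.649 ≈ 26.136
  n=3: λ₃ = 15.12π²/1.545² - 1.649 ≈ 60.867
Since 1.68π²/1.545² ≈ 6.946 > 1.649, all λₙ > 0.
The n=1 mode decays slowest → dominates as t → ∞.
Asymptotic: v ~ c₁ sin(πx/1.545) e^{-λ₁t} with decay rate λ₁ ≈ 5.297.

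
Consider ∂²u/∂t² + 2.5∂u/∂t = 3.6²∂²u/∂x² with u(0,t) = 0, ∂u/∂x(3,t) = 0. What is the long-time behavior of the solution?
As t → ∞, u → 0. Damping (γ=2.5) dissipates energy; oscillations decay exponentially.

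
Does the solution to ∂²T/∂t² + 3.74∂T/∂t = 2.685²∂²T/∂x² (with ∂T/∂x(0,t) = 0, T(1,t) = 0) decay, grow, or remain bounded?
T → 0. Damping (γ=3.74) dissipates energy; oscillations decay exponentially.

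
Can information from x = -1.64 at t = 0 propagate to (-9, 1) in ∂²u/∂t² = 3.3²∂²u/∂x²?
No. The domain of dependence is [-12.3, -5.7], and -1.64 is outside this interval.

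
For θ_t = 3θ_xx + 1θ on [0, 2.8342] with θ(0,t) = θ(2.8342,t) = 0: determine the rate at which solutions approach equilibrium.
Eigenvalues: λₙ = 3n²π²/2.8342² - 1.
First three modes:
  n=1: λ₁ = 3π²/2.8342² - 1 ≈ 2.686
  n=2: λ₂ = 12π²/2.8342² - 1 ≈ 13.744
  n=3: λ₃ = 27π²/2.8342² - 1 ≈ 32.174
Since 3π²/2.8342² ≈ 3.686 > 1, all λₙ > 0.
The n=1 mode decays slowest → dominates as t → ∞.
Asymptotic: θ ~ c₁ sin(πx/2.8342) e^{-λ₁t} with decay rate λ₁ ≈ 2.686.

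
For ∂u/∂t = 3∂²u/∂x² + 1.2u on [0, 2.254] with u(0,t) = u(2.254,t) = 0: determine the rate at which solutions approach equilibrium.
Eigenvalues: λₙ = 3n²π²/2.254² - 1.2.
First three modes:
  n=1: λ₁ = 3π²/2.254² - 1.2 ≈ 4.628
  n=2: λ₂ = 12π²/2.254² - 1.2 ≈ 22.112
  n=3: λ₃ = 27π²/2.254² - 1.2 ≈ 51.251
Since 3π²/2.254² ≈ 5.828 > 1.2, all λₙ > 0.
The n=1 mode decays slowest → dominates as t → ∞.
Asymptotic: u ~ c₁ sin(πx/2.254) e^{-λ₁t} with decay rate λ₁ ≈ 4.628.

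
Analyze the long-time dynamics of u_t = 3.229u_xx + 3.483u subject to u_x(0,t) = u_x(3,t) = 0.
Long-time behavior: u grows unboundedly. With Neumann BCs the constant mode has diffusion eigenvalue 0, so any r > 0 makes it grow like e^(3.483t); solution grows exponentially.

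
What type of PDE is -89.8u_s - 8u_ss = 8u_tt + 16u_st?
Rewriting in standard form: -8u_ss - 16u_st - 8u_tt - 89.8u_s = 0. With A = -8, B = -16, C = -8, the discriminant is 0. This is a parabolic PDE.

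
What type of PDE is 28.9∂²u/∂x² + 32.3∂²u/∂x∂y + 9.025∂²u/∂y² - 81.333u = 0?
With A = 28.9, B = 32.3, C = 9.025, the discriminant is 0. This is a parabolic PDE.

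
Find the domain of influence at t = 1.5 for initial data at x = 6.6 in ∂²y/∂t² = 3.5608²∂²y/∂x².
Domain of influence: [1.2588, 11.9412]. Data at x = 6.6 spreads outward at speed 3.5608.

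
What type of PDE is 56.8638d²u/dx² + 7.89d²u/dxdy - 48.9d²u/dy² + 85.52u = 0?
With A = 56.8638, B = 7.89, C = -48.9, the discriminant is 11184.81138. This is a hyperbolic PDE.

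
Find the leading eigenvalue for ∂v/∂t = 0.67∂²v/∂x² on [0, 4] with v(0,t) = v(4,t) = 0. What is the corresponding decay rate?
Eigenvalues: λₙ = 0.67n²π²/4².
First three modes:
  n=1: λ₁ = 0.67π²/4² ≈ 0.413
  n=2: λ₂ = 2.68π²/4² ≈ 1.653 (4× faster decay)
  n=3: λ₃ = 6.03π²/4² ≈ 3.72 (9× faster decay)
As t → ∞, higher modes decay exponentially faster. The n=1 mode dominates: v ~ c₁ sin(πx/4) e^{-λ₁t}.
Decay rate: λ₁ = 0.67π²/4² ≈ 0.413.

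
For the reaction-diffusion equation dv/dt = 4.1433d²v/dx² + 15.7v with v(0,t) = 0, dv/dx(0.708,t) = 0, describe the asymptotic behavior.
v → 0. Diffusion dominates reaction (r=15.7 < κπ²/(4L²)≈20.39); solution decays.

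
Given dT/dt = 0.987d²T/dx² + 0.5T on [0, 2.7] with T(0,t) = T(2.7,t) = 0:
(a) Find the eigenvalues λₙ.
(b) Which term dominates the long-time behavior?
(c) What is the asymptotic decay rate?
Eigenvalues: λₙ = 0.987n²π²/2.7² - 0.5.
First three modes:
  n=1: λ₁ = 0.987π²/2.7² - 0.5 ≈ 0.836
  n=2: λ₂ = 3.948π²/2.7² - 0.5 ≈ 4.845
  n=3: λ₃ = 8.883π²/2.7² - 0.5 ≈ 11.526
Since 0.987π²/2.7² ≈ 1.336 > 0.5, all λₙ > 0.
The n=1 mode decays slowest → dominates as t → ∞.
Asymptotic: T ~ c₁ sin(πx/2.7) e^{-λ₁t} with decay rate λ₁ ≈ 0.836.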